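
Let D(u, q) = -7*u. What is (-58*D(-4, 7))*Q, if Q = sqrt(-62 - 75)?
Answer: -1624*I*sqrt(137) ≈ -19008.0*I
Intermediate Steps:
Q = I*sqrt(137) (Q = sqrt(-137) = I*sqrt(137) ≈ 11.705*I)
(-58*D(-4, 7))*Q = (-(-406)*(-4))*(I*sqrt(137)) = (-58*28)*(I*sqrt(137)) = -1624*I*sqrt(137)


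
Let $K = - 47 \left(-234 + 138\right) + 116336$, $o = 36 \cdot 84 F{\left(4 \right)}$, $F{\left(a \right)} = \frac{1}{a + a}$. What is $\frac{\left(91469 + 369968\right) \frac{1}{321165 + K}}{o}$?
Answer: $\frac{461437}{167080914} \approx 0.0027618$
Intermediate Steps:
$F{\left(a \right)} = \frac{1}{2 a}$
$o = 378$ ($o = 36 \cdot 84 \frac{1}{2 \cdot 4} = 3024 \cdot \frac{1}{2} \cdot \frac{1}{4} = 3024 \cdot \frac{1}{8} = 378$)
$K = 120848$ ($K = \left(-47\right) \left(-96\right) + 116336 = 4512 + 116336 = 120848$)
$\frac{\left(91469 + 369968\right) \frac{1}{321165 + K}}{o} = \frac{\left(91469 + 369968\right) \frac{1}{321165 + 120848}}{378} = \frac{461437}{442013} \cdot \frac{1}{378} = \frac{461437}{167080914}$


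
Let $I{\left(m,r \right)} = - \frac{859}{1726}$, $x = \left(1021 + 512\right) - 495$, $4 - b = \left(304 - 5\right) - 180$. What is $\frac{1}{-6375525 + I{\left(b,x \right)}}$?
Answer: $- \frac{1726}{11004157009} \approx -1.5685 \cdot 10^{-7}$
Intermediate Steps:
$b = -115$ ($b = 4 - \left(\left(304 - 5\right) - 180\right) = 4 - \left(299 - 180\right) = 4 - 119 = -115$)
$x = 1038$ ($x = 1533 - 495 = 1038$)
$I{\left(m,r \right)} = - \frac{859}{1726}$ ($I{\left(m,r \right)} = \left(-859\right) \frac{1}{1726} = - \frac{859}{1726}$)
$\frac{1}{-6375525 + I{\left(b,x \right)}} = \frac{1}{-6375525 - \frac{859}{1726}} = \frac{1}{- \frac{11004157009}{1726}} = - \frac{1726}{11004157009}$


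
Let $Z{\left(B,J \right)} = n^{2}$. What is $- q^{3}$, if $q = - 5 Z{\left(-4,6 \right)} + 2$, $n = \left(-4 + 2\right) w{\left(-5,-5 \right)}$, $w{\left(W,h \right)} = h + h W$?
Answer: $511616095992$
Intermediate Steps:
$w{\left(W,h \right)} = h + W h$
$n = -40$ ($n = \left(-4 + 2\right) \left(- 5 \left(1 - 5\right)\right) = - 2 \left(\left(-5\right) \left(-4\right)\right) = \left(-2\right) 20 = -40$)
$Z{\left(B,J \right)} = 1600$ ($Z{\left(B,J \right)} = \left(-40\right)^{2} = 1600$)
$q = -7998$ ($q = \left(-5\right) 1600 + 2 = -8000 + 2 = -7998$)
$- q^{3} = - \left(-7998\right)^{3} = \left(-1\right) \left(-511616095992\right) = 511616095992$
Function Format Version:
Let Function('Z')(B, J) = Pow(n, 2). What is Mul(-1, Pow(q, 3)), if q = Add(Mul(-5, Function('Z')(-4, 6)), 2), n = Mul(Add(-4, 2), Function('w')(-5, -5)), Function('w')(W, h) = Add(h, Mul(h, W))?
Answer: 511616095992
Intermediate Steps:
Function('w')(W, h) = Add(h, Mul(W, h))
n = -40 (n = Mul(Add(-4, 2), Mul(-5, Add(1, -5))) = Mul(-2, Mul(-5, -4)) = Mul(-2, 20) = -40)
Function('Z')(B, J) = 1600 (Function('Z')(B, J) = Pow(-40, 2) = 1600)
q = -7998 (q = Add(Mul(-5, 1600), 2) = Add(-8000, 2) = -7998)
Mul(-1, Pow(q, 3)) = Mul(-1, Pow(-7998, 3)) = Mul(-1, -511616095992) = 511616095992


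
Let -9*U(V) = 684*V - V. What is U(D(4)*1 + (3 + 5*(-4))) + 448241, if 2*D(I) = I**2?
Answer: 448924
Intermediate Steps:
D(I) = I**2/2
U(V) = -683*V/9 (U(V) = -(684*V - V)/9 = -683*V/9)
U(D(4)*1 + (3 + 5*(-4))) + 448241 = -683*(((1/2)*4**2)*1 + (3 + 5*(-4)))/9 + 448241 = -683*(((1/2)*16)*1 + (3 - 20))/9 + 448241 = -683*(8*1 - 17)/9 + 448241 = -683*(8 - 17)/9 + 448241 = -683/9*(-9) + 448241 = 683 + 448241 = 448924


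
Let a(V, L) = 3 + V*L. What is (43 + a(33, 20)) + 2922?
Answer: 3628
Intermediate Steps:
a(V, L) = 3 + L*V
(43 + a(33, 20)) + 2922 = (43 + (3 + 20*33)) + 2922 = (43 + (3 + 660)) + 2922 = (43 + 663) + 2922 = 706 + 2922 = 3628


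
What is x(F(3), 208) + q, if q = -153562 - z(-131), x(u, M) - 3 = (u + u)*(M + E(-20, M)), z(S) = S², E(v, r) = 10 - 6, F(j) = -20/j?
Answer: -520640/3 ≈ -1.7355e+5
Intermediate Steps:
E(v, r) = 4
x(u, M) = 3 + 2*u*(4 + M) (x(u, M) = 3 + (u + u)*(M + 4) = 3 + (2*u)*(4 + M) = 3 + 2*u*(4 + M))
q = -170723 (q = -153562 - 1*(-131)² = -153562 - 1*17161 = -153562 - 17161 = -170723)
x(F(3), 208) + q = (3 + 8*(-20/3) + 2*208*(-20/3)) - 170723 = (3 - 160/3 - 8320/3) - 170723 = -8471/3 - 170723 = -520640/3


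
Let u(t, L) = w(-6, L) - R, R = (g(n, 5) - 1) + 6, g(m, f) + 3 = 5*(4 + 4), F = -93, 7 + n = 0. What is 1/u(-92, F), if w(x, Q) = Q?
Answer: -1/135 ≈ -0.0074074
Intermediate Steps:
n = -7 (n = -7 + 0 = -7)
g(m, f) = 37 (g(m, f) = -3 + 5*(4 + 4) = -3 + 5*8 = -3 + 40 = 37)
R = 42 (R = (37 - 1) + 6 = 36 + 6 = 42)
u(t, L) = -42 + L (u(t, L) = L - 1*42 = L - 42 = -42 + L)
1/u(-92, F) = 1/(-42 - 93) = 1/(-135) = -1/135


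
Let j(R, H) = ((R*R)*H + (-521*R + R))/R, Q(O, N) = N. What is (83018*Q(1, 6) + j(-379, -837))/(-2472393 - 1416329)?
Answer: -814811/3888722 ≈ -0.20953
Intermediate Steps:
j(R, H) = (-520*R + H*R**2)/R (j(R, H) = (R**2*H - 520*R)/R = (H*R**2 - 520*R)/R = (-520*R + H*R**2)/R)
(83018*Q(1, 6) + j(-379, -837))/(-2472393 - 1416329) = (83018*6 + (-520 - 837*(-379)))/(-2472393 - 1416329) = (498108 + (-520 + 317223))/(-3888722) = (498108 + 316703)*(-1/3888722) = 814811*(-1/3888722) = -814811/3888722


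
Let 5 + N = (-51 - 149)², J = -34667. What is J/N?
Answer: -34667/39995 ≈ -0.86678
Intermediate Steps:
N = 39995 (N = -5 + (-51 - 149)² = -5 + (-200)² = -5 + 40000 = 39995)
J/N = -34667/39995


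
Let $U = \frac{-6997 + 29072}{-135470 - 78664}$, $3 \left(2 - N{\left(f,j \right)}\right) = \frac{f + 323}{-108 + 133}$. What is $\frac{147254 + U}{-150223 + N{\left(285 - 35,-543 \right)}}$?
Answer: $- \frac{788301649025}{804226489944} \approx -0.9802$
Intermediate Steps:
$N{\left(f,j \right)} = - \frac{173}{75} - \frac{f}{75}$ ($N{\left(f,j \right)} = 2 - \frac{\left(f + 323\right) \frac{1}{-108 + 133}}{3} = 2 - \frac{\left(323 + f\right) \frac{1}{25}}{3} = 2 - \frac{\frac{323}{25} + \frac{f}{25}}{3} = 2 - \left(\frac{323}{75} + \frac{f}{75}\right) = - \frac{173}{75} - \frac{f}{75}$)
$U = - \frac{22075}{214134}$ ($U = \frac{22075}{-214134} = 22075 \left(- \frac{1}{214134}\right) = - \frac{22075}{214134} \approx -0.10309$)
$\frac{147254 + U}{-150223 + N{\left(285 - 35,-543 \right)}} = \frac{147254 - \frac{22075}{214134}}{-150223 - \left(\frac{173}{75} + \frac{285 - 35}{75}\right)} = \frac{31532065961}{214134 \left(-150223 - \left(\frac{173}{75} + \frac{285 - 35}{75}\right)\right)} = \frac{31532065961}{214134 \left(-150223 - \frac{141}{25}\right)} = \frac{31532065961}{214134 \left(- \frac{3755716}{25}\right)} = \frac{31532065961}{214134} \left(- \frac{25}{3755716}\right) = - \frac{788301649025}{804226489944}$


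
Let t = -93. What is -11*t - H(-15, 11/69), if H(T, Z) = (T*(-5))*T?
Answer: 2148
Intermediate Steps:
H(T, Z) = -5*T**2 (H(T, Z) = (-5*T)*T = -5*T**2)
-11*t - H(-15, 11/69) = -11*(-93) - (-5)*(-15)**2 = 1023 - (-5)*225 = 1023 - 1*(-1125) = 1023 + 1125 = 2148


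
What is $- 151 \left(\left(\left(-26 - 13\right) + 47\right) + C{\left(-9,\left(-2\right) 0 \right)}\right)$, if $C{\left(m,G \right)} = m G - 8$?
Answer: $0$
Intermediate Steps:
$C{\left(m,G \right)} = -8 + G m$ ($C{\left(m,G \right)} = G m - 8 = -8 + G m$)
$- 151 \left(\left(\left(-26 - 13\right) + 47\right) + C{\left(-9,\left(-2\right) 0 \right)}\right) = - 151 \left(\left(\left(-26 - 13\right) + 47\right) - \left(8 - \left(-2\right) 0 \left(-9\right)\right)\right) = - 151 \left(\left(-39 + 47\right) + \left(-8 + 0 \left(-9\right)\right)\right) = - 151 \left(8 + \left(-8 + 0\right)\right) = - 151 \left(8 - 8\right) = \left(-151\right) 0 = 0$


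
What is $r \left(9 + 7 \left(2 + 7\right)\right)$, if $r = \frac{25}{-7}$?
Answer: $- \frac{1800}{7} \approx -257.14$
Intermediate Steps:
$r = - \frac{25}{7}$ ($r = 25 \left(- \frac{1}{7}\right) = - \frac{25}{7} \approx -3.5714$)
$r \left(9 + 7 \left(2 + 7\right)\right) = - \frac{25 \left(9 + 7 \left(2 + 7\right)\right)}{7} = - \frac{25 \left(9 + 7 \cdot 9\right)}{7} = - \frac{25 \left(9 + 63\right)}{7} = \left(- \frac{25}{7}\right) 72 = - \frac{1800}{7}$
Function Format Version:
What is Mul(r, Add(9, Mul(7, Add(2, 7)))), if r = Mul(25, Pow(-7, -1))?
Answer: Rational(-1800, 7) ≈ -257.14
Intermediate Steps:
r = Rational(-25, 7) (r = Mul(25, Rational(-1, 7)) = Rational(-25, 7) ≈ -3.5714)
Mul(r, Add(9, Mul(7, Add(2, 7)))) = Mul(Rational(-25, 7), Add(9, Mul(7, Add(2, 7)))) = Mul(Rational(-25, 7), Add(9, Mul(7, 9))) = Mul(Rational(-25, 7), Add(9, 63)) = Mul(Rational(-25, 7), 72) = Rational(-1800, 7)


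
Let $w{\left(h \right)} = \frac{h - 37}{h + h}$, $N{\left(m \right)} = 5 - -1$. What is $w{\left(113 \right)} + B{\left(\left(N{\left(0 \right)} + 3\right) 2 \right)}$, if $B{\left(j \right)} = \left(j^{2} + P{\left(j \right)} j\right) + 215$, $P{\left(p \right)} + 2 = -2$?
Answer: $\frac{52809}{113} \approx 467.34$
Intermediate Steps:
$N{\left(m \right)} = 6$ ($N{\left(m \right)} = 5 + 1 = 6$)
$w{\left(h \right)} = \frac{-37 + h}{2 h}$
$P{\left(p \right)} = -4$ ($P{\left(p \right)} = -2 - 2 = -4$)
$B{\left(j \right)} = 215 + j^{2} - 4 j$ ($B{\left(j \right)} = \left(j^{2} - 4 j\right) + 215 = 215 + j^{2} - 4 j$)
$w{\left(113 \right)} + B{\left(\left(N{\left(0 \right)} + 3\right) 2 \right)} = \frac{-37 + 113}{2 \cdot 113} + \left(215 + \left(\left(6 + 3\right) 2\right)^{2} - 4 \left(6 + 3\right) 2\right) = \frac{1}{2} \cdot \frac{1}{113} \cdot 76 + \left(215 + \left(9 \cdot 2\right)^{2} - 4 \cdot 9 \cdot 2\right) = \frac{38}{113} + \left(215 + 18^{2} - 72\right) = \frac{38}{113} + \left(215 + 324 - 72\right) = \frac{38}{113} + 467 = \frac{52809}{113}$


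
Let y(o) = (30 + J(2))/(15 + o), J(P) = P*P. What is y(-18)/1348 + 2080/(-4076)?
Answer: -1068763/2060418 ≈ -0.51871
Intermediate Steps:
J(P) = P**2
y(o) = 34/(15 + o) (y(o) = (30 + 2**2)/(15 + o) = (30 + 4)/(15 + o) = 34/(15 + o))
y(-18)/1348 + 2080/(-4076) = (34/(15 - 18))/1348 + 2080/(-4076) = (34/(-3))*(1/1348) + 2080*(-1/4076) = (34*(-1/3))*(1/1348) - 520/1019 = -34/3*1/1348 - 520/1019 = -17/2022 - 520/1019 = -1068763/2060418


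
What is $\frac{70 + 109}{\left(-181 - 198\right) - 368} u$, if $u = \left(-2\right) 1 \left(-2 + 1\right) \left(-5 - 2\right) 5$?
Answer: $\frac{12530}{747} \approx 16.774$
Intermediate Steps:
$u = -70$ ($u = - 2 \left(\left(-1\right) \left(-7\right)\right) 5 = \left(-2\right) 7 \cdot 5 = \left(-14\right) 5 = -70$)
$\frac{70 + 109}{\left(-181 - 198\right) - 368} u = \frac{70 + 109}{\left(-181 - 198\right) - 368} \left(-70\right) = \frac{179}{-379 - 368} \left(-70\right) = \frac{179}{-747} \left(-70\right) = 179 \left(- \frac{1}{747}\right) \left(-70\right) = \left(- \frac{179}{747}\right) \left(-70\right) = \frac{12530}{747}$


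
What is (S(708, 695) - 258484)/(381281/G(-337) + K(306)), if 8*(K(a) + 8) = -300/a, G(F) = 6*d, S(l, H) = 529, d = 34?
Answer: -13155705/94906 ≈ -138.62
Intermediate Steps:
G(F) = 204 (G(F) = 6*34 = 204)
K(a) = -8 - 75/(2*a) (K(a) = -8 + (-300/a)/8 = -8 - 75/(2*a))
(S(708, 695) - 258484)/(381281/G(-337) + K(306)) = (529 - 258484)/(381281/204 + (-8 - 75/2/306)) = -257955/(381281*(1/204) + (-8 - 75/2*1/306)) = -257955/(381281/204 + (-8 - 25/204)) = -257955/(381281/204 - 1657/204) = -257955/94906/51 = -257955*51/94906 = -13155705/94906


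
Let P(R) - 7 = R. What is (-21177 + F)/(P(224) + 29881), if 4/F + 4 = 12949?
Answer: -274136261/389799840 ≈ -0.70327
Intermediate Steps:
F = 4/12945 (F = 4/(-4 + 12949) = 4/12945 ≈ 0.00030900)
P(R) = 7 + R
(-21177 + F)/(P(224) + 29881) = (-21177 + 4/12945)/((7 + 224) + 29881) = -274136261/(12945*(231 + 29881)) = -274136261/12945/30112 = -274136261/12945*1/30112 = -274136261/389799840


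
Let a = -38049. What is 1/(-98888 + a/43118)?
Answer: -43118/4263890833 ≈ -1.0112e-5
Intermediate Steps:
1/(-98888 + a/43118) = 1/(-98888 - 38049/43118) = 1/(-4263890833/43118) = -43118/4263890833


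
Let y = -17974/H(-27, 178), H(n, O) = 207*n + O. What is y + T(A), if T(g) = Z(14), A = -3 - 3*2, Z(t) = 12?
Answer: 82906/5411 ≈ 15.322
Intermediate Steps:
H(n, O) = O + 207*n
A = -9 (A = -3 - 6 = -9)
T(g) = 12
y = 17974/5411 (y = -17974/(178 + 207*(-27)) = -17974/(178 - 5589) = -17974/(-5411) = -17974*(-1/5411) = 17974/5411 ≈ 3.3218)
y + T(A) = 17974/5411 + 12 = 82906/5411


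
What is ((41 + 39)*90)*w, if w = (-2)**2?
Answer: 28800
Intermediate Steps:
w = 4
((41 + 39)*90)*w = ((41 + 39)*90)*4 = (80*90)*4 = 7200*4 = 28800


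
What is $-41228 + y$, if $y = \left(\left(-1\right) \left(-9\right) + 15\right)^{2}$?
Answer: $-40652$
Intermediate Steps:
$y = 576$ ($y = \left(9 + 15\right)^{2} = 24^{2} = 576$)
$-41228 + y = -41228 + 576 = -40652$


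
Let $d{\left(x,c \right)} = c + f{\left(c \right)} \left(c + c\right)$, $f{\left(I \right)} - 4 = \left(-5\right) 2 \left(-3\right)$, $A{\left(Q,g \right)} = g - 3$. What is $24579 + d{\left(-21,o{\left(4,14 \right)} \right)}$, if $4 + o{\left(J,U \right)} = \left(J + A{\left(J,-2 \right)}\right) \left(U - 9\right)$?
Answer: $23958$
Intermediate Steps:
$A{\left(Q,g \right)} = -3 + g$
$o{\left(J,U \right)} = -4 + \left(-9 + U\right) \left(-5 + J\right)$ ($o{\left(J,U \right)} = -4 + \left(J - 5\right) \left(U - 9\right) = -4 + \left(J - 5\right) \left(-9 + U\right) = -4 + \left(-5 + J\right) \left(-9 + U\right) = -4 + \left(-9 + U\right) \left(-5 + J\right)$)
$f{\left(I \right)} = 34$ ($f{\left(I \right)} = 4 + \left(-5\right) 2 \left(-3\right) = 4 - -30 = 4 + 30 = 34$)
$d{\left(x,c \right)} = 69 c$ ($d{\left(x,c \right)} = c + 34 \left(c + c\right) = c + 34 \cdot 2 c = c + 68 c = 69 c$)
$24579 + d{\left(-21,o{\left(4,14 \right)} \right)} = 24579 + 69 \left(41 - 36 - 70 + 4 \cdot 14\right) = 24579 + 69 \left(41 - 36 - 70 + 56\right) = 24579 + 69 \left(-9\right) = 24579 - 621 = 23958$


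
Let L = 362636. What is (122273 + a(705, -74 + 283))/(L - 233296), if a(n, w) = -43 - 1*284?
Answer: 60973/64670 ≈ 0.94283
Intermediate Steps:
a(n, w) = -327 (a(n, w) = -43 - 284 = -327)
(122273 + a(705, -74 + 283))/(L - 233296) = (122273 - 327)/(362636 - 233296) = 121946/129340 = 121946*(1/129340) = 60973/64670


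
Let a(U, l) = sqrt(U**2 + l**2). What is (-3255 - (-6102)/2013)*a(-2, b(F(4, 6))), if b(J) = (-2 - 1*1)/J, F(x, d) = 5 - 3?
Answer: -10910355/1342 ≈ -8129.9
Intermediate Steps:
F(x, d) = 2
b(J) = -3/J (b(J) = (-2 - 1)/J = -3/J)
(-3255 - (-6102)/2013)*a(-2, b(F(4, 6))) = (-3255 - (-6102)/2013)*sqrt((-2)**2 + (-3/2)**2) = (-3255 - (-6102)/2013)*sqrt(4 + (-3*1/2)**2) = (-3255 - 1*(-2034/671))*sqrt(4 + (-3/2)**2) = (-3255 + 2034/671)*sqrt(4 + 9/4) = -2182071*sqrt(25/4)/671 = -2182071/671*5/2 = -10910355/1342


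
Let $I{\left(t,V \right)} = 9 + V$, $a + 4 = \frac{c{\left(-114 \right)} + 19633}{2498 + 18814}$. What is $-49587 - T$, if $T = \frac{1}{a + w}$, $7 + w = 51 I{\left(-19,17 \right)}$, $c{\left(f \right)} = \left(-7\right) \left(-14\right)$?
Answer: $- \frac{463555993923}{9348337} \approx -49587.0$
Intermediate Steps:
$c{\left(f \right)} = 98$
$a = - \frac{21839}{7104}$ ($a = -4 + \frac{98 + 19633}{2498 + 18814} = -4 + \frac{19731}{21312} = -4 + 19731 \cdot \frac{1}{21312} = -4 + \frac{6577}{7104} = - \frac{21839}{7104} \approx -3.0742$)
$w = 1319$ ($w = -7 + 51 \left(9 + 17\right) = -7 + 51 \cdot 26 = -7 + 1326 = 1319$)
$T = \frac{7104}{9348337}$ ($T = \frac{1}{- \frac{21839}{7104} + 1319} = \frac{1}{\frac{9348337}{7104}} = \frac{7104}{9348337} \approx 0.00075992$)
$-49587 - T = -49587 - \frac{7104}{9348337} = - \frac{463555993923}{9348337}$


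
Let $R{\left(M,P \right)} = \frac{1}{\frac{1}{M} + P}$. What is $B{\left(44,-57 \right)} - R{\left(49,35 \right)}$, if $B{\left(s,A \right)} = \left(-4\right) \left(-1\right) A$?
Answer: $- \frac{391297}{1716} \approx -228.03$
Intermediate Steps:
$B{\left(s,A \right)} = 4 A$
$R{\left(M,P \right)} = \frac{1}{P + \frac{1}{M}}$
$B{\left(44,-57 \right)} - R{\left(49,35 \right)} = 4 \left(-57\right) - \frac{49}{1 + 49 \cdot 35} = -228 - \frac{49}{1 + 1715} = -228 - \frac{49}{1716} = - \frac{391297}{1716}$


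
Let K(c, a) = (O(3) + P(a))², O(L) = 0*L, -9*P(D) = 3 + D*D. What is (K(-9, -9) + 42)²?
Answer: 1350244/81 ≈ 16670.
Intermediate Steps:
P(D) = -⅓ - D²/9 (P(D) = -(3 + D*D)/9 = -(3 + D²)/9 = -⅓ - D²/9)
O(L) = 0
K(c, a) = (-⅓ - a²/9)² (K(c, a) = (0 + (-⅓ - a²/9))² = (-⅓ - a²/9)²)
(K(-9, -9) + 42)² = ((3 + (-9)²)²/81 + 42)² = ((3 + 81)²/81 + 42)² = ((1/81)*84² + 42)² = ((1/81)*7056 + 42)² = (784/9 + 42)² = (1162/9)² = 1350244/81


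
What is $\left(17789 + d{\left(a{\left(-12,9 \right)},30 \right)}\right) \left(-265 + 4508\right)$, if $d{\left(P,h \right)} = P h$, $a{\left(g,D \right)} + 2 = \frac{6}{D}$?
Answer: $75309007$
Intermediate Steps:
$a{\left(g,D \right)} = -2 + \frac{6}{D}$
$\left(17789 + d{\left(a{\left(-12,9 \right)},30 \right)}\right) \left(-265 + 4508\right) = \left(17789 + \left(-2 + \frac{6}{9}\right) 30\right) \left(-265 + 4508\right) = \left(17789 + \left(-2 + 6 \cdot \frac{1}{9}\right) 30\right) 4243 = \left(17789 + \left(-2 + \frac{2}{3}\right) 30\right) 4243 = \left(17789 - 40\right) 4243 = 17749 \cdot 4243 = 75309007$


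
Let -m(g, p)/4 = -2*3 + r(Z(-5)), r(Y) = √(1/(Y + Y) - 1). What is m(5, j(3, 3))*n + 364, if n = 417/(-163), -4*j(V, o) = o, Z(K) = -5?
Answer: 49324/163 + 834*I*√110/815 ≈ 302.6 + 10.733*I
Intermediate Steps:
j(V, o) = -o/4
n = -417/163 (n = 417*(-1/163) = -417/163 ≈ -2.5583)
r(Y) = √(-1 + 1/(2*Y)) (r(Y) = √(1/(2*Y) - 1) = √(-1 + 1/(2*Y)))
m(g, p) = 24 - 2*I*√110/5 (m(g, p) = -4*(-2*3 + √(-4 + 2/(-5))/2) = -4*(-6 + √(-4 + 2*(-⅕))/2) = -4*(-6 + √(-4 - ⅖)/2) = -4*(-6 + √(-22/5)/2) = -4*(-6 + (I*√110/5)/2) = -4*(-6 + I*√110/10) = 24 - 2*I*√110/5)
m(5, j(3, 3))*n + 364 = (24 - 2*I*√110/5)*(-417/163) + 364 = (-10008/163 + 834*I*√110/815) + 364 = 49324/163 + 834*I*√110/815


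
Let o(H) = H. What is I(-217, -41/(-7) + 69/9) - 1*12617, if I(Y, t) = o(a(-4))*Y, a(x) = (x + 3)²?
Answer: -12834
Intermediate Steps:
a(x) = (3 + x)²
I(Y, t) = Y (I(Y, t) = (3 - 4)²*Y = (-1)²*Y = 1*Y = Y)
I(-217, -41/(-7) + 69/9) - 1*12617 = -217 - 1*12617 = -217 - 12617 = -12834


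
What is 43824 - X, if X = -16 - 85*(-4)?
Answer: 43500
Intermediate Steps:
X = 324 (X = -16 + 340 = 324)
43824 - X = 43824 - 1*324 = 43824 - 324 = 43500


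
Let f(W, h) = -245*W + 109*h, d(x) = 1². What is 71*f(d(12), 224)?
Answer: 1716141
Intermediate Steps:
d(x) = 1
71*f(d(12), 224) = 71*(-245*1 + 109*224) = 71*(-245 + 24416) = 71*24171 = 1716141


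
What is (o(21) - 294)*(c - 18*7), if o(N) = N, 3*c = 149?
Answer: 20839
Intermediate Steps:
c = 149/3 (c = (1/3)*149 = 149/3 ≈ 49.667)
(o(21) - 294)*(c - 18*7) = (21 - 294)*(149/3 - 18*7) = -273*(149/3 - 126) = -273*(-229/3) = 20839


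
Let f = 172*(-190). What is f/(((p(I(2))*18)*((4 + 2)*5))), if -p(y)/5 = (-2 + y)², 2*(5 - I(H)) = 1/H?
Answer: 26144/16335 ≈ 1.6005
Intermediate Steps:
I(H) = 5 - 1/(2*H)
f = -32680
p(y) = -5*(-2 + y)²
f/(((p(I(2))*18)*((4 + 2)*5))) = -32680*(-1/(450*(-2 + (5 - ½/2))²*(4 + 2))) = -32680*(-1/(2700*(-2 + (5 - ½*½))²)) = -32680*(-1/(2700*(-2 + (5 - ¼))²)) = -32680*(-1/(2700*(-2 + 19/4)²)) = -32680/((-5*(11/4)²*18)*30) = -32680/((-5*121/16*18)*30) = -32680/(-605/16*18*30) = -32680/((-5445/8*30)) = -32680/(-81675/4) = -32680*(-4/81675) = 26144/16335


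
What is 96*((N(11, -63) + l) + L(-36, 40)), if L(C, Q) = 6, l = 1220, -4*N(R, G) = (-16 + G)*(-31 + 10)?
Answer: 77880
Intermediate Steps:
N(R, G) = -84 + 21*G/4 (N(R, G) = -(-16 + G)*(-31 + 10)/4 = -(-16 + G)*(-21)/4 = -(336 - 21*G)/4 = -84 + 21*G/4)
96*((N(11, -63) + l) + L(-36, 40)) = 96*(((-84 + (21/4)*(-63)) + 1220) + 6) = 96*(((-84 - 1323/4) + 1220) + 6) = 96*((-1659/4 + 1220) + 6) = 96*(3221/4 + 6) = 96*(3245/4) = 77880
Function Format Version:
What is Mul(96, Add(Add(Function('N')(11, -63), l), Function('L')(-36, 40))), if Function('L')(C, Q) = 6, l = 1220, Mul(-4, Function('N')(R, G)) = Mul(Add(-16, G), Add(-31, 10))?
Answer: 77880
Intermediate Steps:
Function('N')(R, G) = Add(-84, Mul(Rational(21, 4), G)) (Function('N')(R, G) = Mul(Rational(-1, 4), Mul(Add(-16, G), Add(-31, 10))) = Mul(Rational(-1, 4), Mul(Add(-16, G), -21)) = Mul(Rational(-1, 4), Add(336, Mul(-21, G))) = Add(-84, Mul(Rational(21, 4), G)))
Mul(96, Add(Add(Function('N')(11, -63), l), Function('L')(-36, 40))) = Mul(96, Add(Add(Add(-84, Mul(Rational(21, 4), -63)), 1220), 6)) = Mul(96, Add(Add(Add(-84, Rational(-1323, 4)), 1220), 6)) = Mul(96, Add(Add(Rational(-1659, 4), 1220), 6)) = Mul(96, Add(Rational(3221, 4), 6)) = Mul(96, Rational(3245, 4)) = 77880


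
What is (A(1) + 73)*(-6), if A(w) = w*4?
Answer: -462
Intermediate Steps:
A(w) = 4*w
(A(1) + 73)*(-6) = (4*1 + 73)*(-6) = (4 + 73)*(-6) = 77*(-6) = -462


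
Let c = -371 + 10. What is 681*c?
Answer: -245841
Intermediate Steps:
c = -361
681*c = 681*(-361) = -245841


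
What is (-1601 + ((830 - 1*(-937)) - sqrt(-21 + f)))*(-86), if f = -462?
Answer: -14276 + 86*I*sqrt(483) ≈ -14276.0 + 1890.0*I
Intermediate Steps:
(-1601 + ((830 - 1*(-937)) - sqrt(-21 + f)))*(-86) = (-1601 + ((830 - 1*(-937)) - sqrt(-21 - 462)))*(-86) = (-1601 + ((830 + 937) - sqrt(-483)))*(-86) = (-1601 + (1767 - I*sqrt(483)))*(-86) = (166 - I*sqrt(483))*(-86) = -14276 + 86*I*sqrt(483)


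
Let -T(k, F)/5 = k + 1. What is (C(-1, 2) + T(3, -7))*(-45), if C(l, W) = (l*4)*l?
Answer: 720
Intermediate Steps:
C(l, W) = 4*l**2 (C(l, W) = (4*l)*l = 4*l**2)
T(k, F) = -5 - 5*k (T(k, F) = -5*(k + 1) = -5*(1 + k) = -5 - 5*k)
(C(-1, 2) + T(3, -7))*(-45) = (4*(-1)**2 + (-5 - 5*3))*(-45) = (4*1 + (-5 - 15))*(-45) = (4 - 20)*(-45) = -16*(-45) = 720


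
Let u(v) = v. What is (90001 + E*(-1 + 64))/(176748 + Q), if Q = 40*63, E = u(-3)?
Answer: 22453/44817 ≈ 0.50099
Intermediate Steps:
E = -3
Q = 2520
(90001 + E*(-1 + 64))/(176748 + Q) = (90001 - 3*(-1 + 64))/(176748 + 2520) = (90001 - 3*63)/179268 = (90001 - 189)*(1/179268) = 89812*(1/179268) = 22453/44817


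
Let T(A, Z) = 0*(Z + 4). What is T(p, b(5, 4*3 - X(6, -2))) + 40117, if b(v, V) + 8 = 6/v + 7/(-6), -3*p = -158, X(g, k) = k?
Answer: 40117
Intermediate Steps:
p = 158/3 (p = -⅓*(-158) = 158/3 ≈ 52.667)
b(v, V) = -55/6 + 6/v (b(v, V) = -8 + (6/v + 7/(-6)) = -8 + (6/v + 7*(-⅙)) = -8 + (6/v - 7/6) = -8 + (-7/6 + 6/v) = -55/6 + 6/v)
T(A, Z) = 0 (T(A, Z) = 0*(4 + Z) = 0)
T(p, b(5, 4*3 - X(6, -2))) + 40117 = 0 + 40117 = 40117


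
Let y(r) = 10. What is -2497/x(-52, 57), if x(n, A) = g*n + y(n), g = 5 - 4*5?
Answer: -2497/790 ≈ -3.1608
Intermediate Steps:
g = -15 (g = 5 - 20 = -15)
x(n, A) = 10 - 15*n (x(n, A) = -15*n + 10 = 10 - 15*n)
-2497/x(-52, 57) = -2497/(10 - 15*(-52)) = -2497/(10 + 780) = -2497/790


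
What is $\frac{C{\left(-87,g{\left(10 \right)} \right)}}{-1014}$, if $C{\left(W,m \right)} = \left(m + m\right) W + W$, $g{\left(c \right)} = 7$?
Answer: $\frac{435}{338} \approx 1.287$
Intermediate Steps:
$C{\left(W,m \right)} = W + 2 W m$ ($C{\left(W,m \right)} = 2 m W + W = 2 W m + W = W + 2 W m$)
$\frac{C{\left(-87,g{\left(10 \right)} \right)}}{-1014} = \frac{\left(-87\right) \left(1 + 2 \cdot 7\right)}{-1014} = - 87 \left(1 + 14\right) \left(- \frac{1}{1014}\right) = \left(-87\right) 15 \left(- \frac{1}{1014}\right) = \left(-1305\right) \left(- \frac{1}{1014}\right) = \frac{435}{338}$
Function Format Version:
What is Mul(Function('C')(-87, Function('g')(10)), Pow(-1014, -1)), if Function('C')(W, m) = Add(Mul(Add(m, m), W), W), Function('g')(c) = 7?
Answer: Rational(435, 338) ≈ 1.2870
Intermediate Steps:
Function('C')(W, m) = Add(W, Mul(2, W, m)) (Function('C')(W, m) = Add(Mul(Mul(2, m), W), W) = Add(Mul(2, W, m), W) = Add(W, Mul(2, W, m)))
Mul(Function('C')(-87, Function('g')(10)), Pow(-1014, -1)) = Mul(Mul(-87, Add(1, Mul(2, 7))), Pow(-1014, -1)) = Mul(Mul(-87, Add(1, 14)), Rational(-1, 1014)) = Mul(Mul(-87, 15), Rational(-1, 1014)) = Mul(-1305, Rational(-1, 1014)) = Rational(435, 338)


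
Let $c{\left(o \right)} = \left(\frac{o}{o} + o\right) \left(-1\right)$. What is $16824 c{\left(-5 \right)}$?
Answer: $67296$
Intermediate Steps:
$c{\left(o \right)} = -1 - o$ ($c{\left(o \right)} = \left(1 + o\right) \left(-1\right) = -1 - o$)
$16824 c{\left(-5 \right)} = 16824 \left(-1 - -5\right) = 16824 \left(-1 + 5\right) = 16824 \cdot 4 = 67296$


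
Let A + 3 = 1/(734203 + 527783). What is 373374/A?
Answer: -471192760764/3785957 ≈ -1.2446e+5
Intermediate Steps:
A = -3785957/1261986 (A = -3 + 1/(734203 + 527783) = -3 + 1/1261986 = -3785957/1261986 ≈ -3.0000)
373374/A = 373374/(-3785957/1261986) = 373374*(-1261986/3785957) = -471192760764/3785957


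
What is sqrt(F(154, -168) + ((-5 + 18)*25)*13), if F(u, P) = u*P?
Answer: I*sqrt(21647) ≈ 147.13*I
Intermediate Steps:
F(u, P) = P*u
sqrt(F(154, -168) + ((-5 + 18)*25)*13) = sqrt(-168*154 + ((-5 + 18)*25)*13) = sqrt(-25872 + (13*25)*13) = sqrt(-25872 + 325*13) = sqrt(-25872 + 4225) = sqrt(-21647) = I*sqrt(21647)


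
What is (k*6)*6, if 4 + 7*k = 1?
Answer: -108/7 ≈ -15.429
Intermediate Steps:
k = -3/7 (k = -4/7 + (⅐)*1 = -4/7 + ⅐ = -3/7 ≈ -0.42857)
(k*6)*6 = -3/7*6*6 = -18/7*6 = -108/7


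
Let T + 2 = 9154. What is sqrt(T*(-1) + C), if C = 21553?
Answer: sqrt(12401) ≈ 111.36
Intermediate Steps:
T = 9152 (T = -2 + 9154 = 9152)
sqrt(T*(-1) + C) = sqrt(9152*(-1) + 21553) = sqrt(-9152 + 21553) = sqrt(12401)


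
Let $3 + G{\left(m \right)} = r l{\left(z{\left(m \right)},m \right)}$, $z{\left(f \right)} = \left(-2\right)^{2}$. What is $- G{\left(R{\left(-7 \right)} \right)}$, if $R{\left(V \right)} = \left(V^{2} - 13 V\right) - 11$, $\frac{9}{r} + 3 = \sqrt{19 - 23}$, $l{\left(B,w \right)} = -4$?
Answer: $- \frac{69}{13} - \frac{72 i}{13} \approx -5.3077 - 5.5385 i$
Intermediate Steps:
$z{\left(f \right)} = 4$
$r = \frac{9 \left(-3 - 2 i\right)}{13}$ ($r = \frac{9}{-3 + \sqrt{19 - 23}} = \frac{9}{-3 + \sqrt{-4}} = \frac{9}{-3 + 2 i} = 9 \frac{-3 - 2 i}{13} = \frac{9 \left(-3 - 2 i\right)}{13} \approx -2.0769 - 1.3846 i$)
$R{\left(V \right)} = -11 + V^{2} - 13 V$
$G{\left(m \right)} = \frac{69}{13} + \frac{72 i}{13}$ ($G{\left(m \right)} = -3 + \left(- \frac{27}{13} - \frac{18 i}{13}\right) \left(-4\right) = -3 + \left(\frac{108}{13} + \frac{72 i}{13}\right) = \frac{69}{13} + \frac{72 i}{13}$)
$- G{\left(R{\left(-7 \right)} \right)} = - (\frac{69}{13} + \frac{72 i}{13}) = - \frac{69}{13} - \frac{72 i}{13}$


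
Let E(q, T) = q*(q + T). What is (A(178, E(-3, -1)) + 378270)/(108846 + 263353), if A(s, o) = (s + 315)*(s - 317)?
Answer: 309743/372199 ≈ 0.83220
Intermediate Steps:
E(q, T) = q*(T + q)
A(s, o) = (-317 + s)*(315 + s) (A(s, o) = (315 + s)*(-317 + s) = (-317 + s)*(315 + s))
(A(178, E(-3, -1)) + 378270)/(108846 + 263353) = ((-99855 + 178² - 2*178) + 378270)/(108846 + 263353) = ((-99855 + 31684 - 356) + 378270)/372199 = (-68527 + 378270)*(1/372199) = 309743*(1/372199) = 309743/372199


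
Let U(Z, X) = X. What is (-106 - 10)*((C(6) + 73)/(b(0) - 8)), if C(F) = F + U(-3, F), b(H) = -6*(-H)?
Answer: 2465/2 ≈ 1232.5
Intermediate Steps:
b(H) = 6*H (b(H) = -(-6)*H = 6*H)
C(F) = 2*F (C(F) = F + F = 2*F)
(-106 - 10)*((C(6) + 73)/(b(0) - 8)) = (-106 - 10)*((2*6 + 73)/(6*0 - 8)) = -116*(12 + 73)/(0 - 8) = -9860/(-8) = -9860*(-1)/8 = -116*(-85/8) = 2465/2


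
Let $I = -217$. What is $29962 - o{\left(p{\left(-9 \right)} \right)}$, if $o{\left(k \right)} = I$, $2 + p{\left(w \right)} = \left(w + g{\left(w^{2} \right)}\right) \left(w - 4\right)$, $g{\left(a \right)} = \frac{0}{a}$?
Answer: $30179$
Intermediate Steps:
$g{\left(a \right)} = 0$
$p{\left(w \right)} = -2 + w \left(-4 + w\right)$ ($p{\left(w \right)} = -2 + \left(w + 0\right) \left(w - 4\right) = -2 + w \left(-4 + w\right)$)
$o{\left(k \right)} = -217$
$29962 - o{\left(p{\left(-9 \right)} \right)} = 29962 - -217 = 29962 + 217 = 30179$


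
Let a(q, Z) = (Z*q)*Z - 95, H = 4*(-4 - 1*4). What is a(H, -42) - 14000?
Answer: -70543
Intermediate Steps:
H = -32 (H = 4*(-4 - 4) = 4*(-8) = -32)
a(q, Z) = -95 + q*Z**2 (a(q, Z) = q*Z**2 - 95 = -95 + q*Z**2)
a(H, -42) - 14000 = (-95 - 32*(-42)**2) - 14000 = (-95 - 32*1764) - 14000 = (-95 - 56448) - 14000 = -56543 - 14000 = -70543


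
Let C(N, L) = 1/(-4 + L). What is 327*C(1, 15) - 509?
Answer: -5272/11 ≈ -479.27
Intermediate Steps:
327*C(1, 15) - 509 = 327/(-4 + 15) - 509 = 327/11 - 509 = -5272/11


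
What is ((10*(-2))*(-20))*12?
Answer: 4800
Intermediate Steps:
((10*(-2))*(-20))*12 = -20*(-20)*12 = 400*12 = 4800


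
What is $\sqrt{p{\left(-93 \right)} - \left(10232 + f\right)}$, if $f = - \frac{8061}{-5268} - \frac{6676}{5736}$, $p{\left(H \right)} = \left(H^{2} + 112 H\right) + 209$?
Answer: $\frac{i \sqrt{4672557357081351}}{629526} \approx 108.58 i$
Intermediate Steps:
$p{\left(H \right)} = 209 + H^{2} + 112 H$
$f = \frac{461197}{1259052}$ ($f = \left(-8061\right) \left(- \frac{1}{5268}\right) - \frac{1669}{1434} = \frac{2687}{1756} - \frac{1669}{1434} = \frac{461197}{1259052} \approx 0.3663$)
$\sqrt{p{\left(-93 \right)} - \left(10232 + f\right)} = \sqrt{\left(209 + \left(-93\right)^{2} + 112 \left(-93\right)\right) + \left(\left(-10505 + 273\right) - \frac{461197}{1259052}\right)} = \sqrt{\left(209 + 8649 - 10416\right) - \frac{12883081261}{1259052}} = \sqrt{-1558 - \frac{12883081261}{1259052}} = \sqrt{- \frac{14844684277}{1259052}} = \frac{i \sqrt{4672557357081351}}{629526}$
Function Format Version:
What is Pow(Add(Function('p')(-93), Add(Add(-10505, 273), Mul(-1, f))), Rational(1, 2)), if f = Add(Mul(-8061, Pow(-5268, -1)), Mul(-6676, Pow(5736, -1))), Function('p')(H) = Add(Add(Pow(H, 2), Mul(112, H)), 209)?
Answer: Mul(Rational(1, 629526), I, Pow(4672557357081351, Rational(1, 2))) ≈ Mul(108.58, I)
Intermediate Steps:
Function('p')(H) = Add(209, Pow(H, 2), Mul(112, H))
f = Rational(461197, 1259052) (f = Add(Mul(-8061, Rational(-1, 5268)), Mul(-6676, Rational(1, 5736))) = Add(Rational(2687, 1756), Rational(-1669, 1434)) = Rational(461197, 1259052) ≈ 0.36630)
Pow(Add(Function('p')(-93), Add(Add(-10505, 273), Mul(-1, f))), Rational(1, 2)) = Pow(Add(Add(209, Pow(-93, 2), Mul(112, -93)), Add(Add(-10505, 273), Mul(-1, Rational(461197, 1259052)))), Rational(1, 2)) = Pow(Add(Add(209, 8649, -10416), Add(-10232, Rational(-461197, 1259052))), Rational(1, 2)) = Pow(Add(-1558, Rational(-12883081261, 1259052)), Rational(1, 2)) = Pow(Rational(-14844684277, 1259052), Rational(1, 2)) = Mul(Rational(1, 629526), I, Pow(4672557357081351, Rational(1, 2)))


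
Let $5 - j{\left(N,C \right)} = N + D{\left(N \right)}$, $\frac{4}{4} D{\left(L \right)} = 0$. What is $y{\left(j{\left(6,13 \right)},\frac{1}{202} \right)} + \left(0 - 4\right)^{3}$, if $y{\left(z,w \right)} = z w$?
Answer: $- \frac{12929}{202} \approx -64.005$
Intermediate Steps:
$D{\left(L \right)} = 0$
$j{\left(N,C \right)} = 5 - N$ ($j{\left(N,C \right)} = 5 - \left(N + 0\right) = 5 - N$)
$y{\left(z,w \right)} = w z$
$y{\left(j{\left(6,13 \right)},\frac{1}{202} \right)} + \left(0 - 4\right)^{3} = \frac{5 - 6}{202} + \left(0 - 4\right)^{3} = \frac{1}{202} \left(-1\right) + \left(-4\right)^{3} = - \frac{1}{202} - 64 = - \frac{12929}{202}$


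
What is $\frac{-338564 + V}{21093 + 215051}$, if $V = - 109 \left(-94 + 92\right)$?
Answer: $- \frac{169173}{118072} \approx -1.4328$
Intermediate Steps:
$V = 218$ ($V = \left(-109\right) \left(-2\right) = 218$)
$\frac{-338564 + V}{21093 + 215051} = \frac{-338564 + 218}{21093 + 215051} = - \frac{338346}{236144} = \left(-338346\right) \frac{1}{236144} = - \frac{169173}{118072}$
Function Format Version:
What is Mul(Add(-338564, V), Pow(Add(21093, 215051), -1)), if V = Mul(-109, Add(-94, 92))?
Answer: Rational(-169173, 118072) ≈ -1.4328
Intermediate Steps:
V = 218 (V = Mul(-109, -2) = 218)
Mul(Add(-338564, V), Pow(Add(21093, 215051), -1)) = Mul(Add(-338564, 218), Pow(Add(21093, 215051), -1)) = Mul(-338346, Pow(236144, -1)) = Mul(-338346, Rational(1, 236144)) = Rational(-169173, 118072)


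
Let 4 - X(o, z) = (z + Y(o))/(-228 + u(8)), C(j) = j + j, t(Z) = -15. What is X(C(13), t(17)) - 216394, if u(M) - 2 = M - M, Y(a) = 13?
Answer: -24452071/113 ≈ -2.1639e+5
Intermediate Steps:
C(j) = 2*j
u(M) = 2 (u(M) = 2 + (M - M) = 2 + 0 = 2)
X(o, z) = 917/226 + z/226 (X(o, z) = 4 - (z + 13)/(-228 + 2) = 4 - (13 + z)/(-226) = 4 - (13 + z)*(-1)/226 = 4 - (-13/226 - z/226) = 4 + (13/226 + z/226) = 917/226 + z/226)
X(C(13), t(17)) - 216394 = (917/226 + (1/226)*(-15)) - 216394 = (917/226 - 15/226) - 216394 = 451/113 - 216394 = -24452071/113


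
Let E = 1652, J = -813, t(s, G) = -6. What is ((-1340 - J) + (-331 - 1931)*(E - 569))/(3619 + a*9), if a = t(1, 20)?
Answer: -2450273/3565 ≈ -687.31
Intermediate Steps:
a = -6
((-1340 - J) + (-331 - 1931)*(E - 569))/(3619 + a*9) = ((-1340 - 1*(-813)) + (-331 - 1931)*(1652 - 569))/(3619 - 6*9) = ((-1340 + 813) - 2262*1083)/(3619 - 54) = (-527 - 2449746)/3565 = -2450273*1/3565 = -2450273/3565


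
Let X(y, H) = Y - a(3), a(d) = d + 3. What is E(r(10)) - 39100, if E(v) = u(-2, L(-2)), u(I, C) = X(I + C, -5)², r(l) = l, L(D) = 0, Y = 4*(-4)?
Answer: -38616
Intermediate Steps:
Y = -16
a(d) = 3 + d
X(y, H) = -22 (X(y, H) = -16 - (3 + 3) = -16 - 1*6 = -16 - 6 = -22)
u(I, C) = 484 (u(I, C) = (-22)² = 484)
E(v) = 484
E(r(10)) - 39100 = 484 - 39100 = -38616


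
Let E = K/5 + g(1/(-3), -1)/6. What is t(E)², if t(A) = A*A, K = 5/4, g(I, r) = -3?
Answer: 1/256 ≈ 0.0039063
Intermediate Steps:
K = 5/4 (K = 5*(¼) = 5/4 ≈ 1.2500)
E = -¼ (E = (5/4)/5 - 3/6 = (5/4)*(⅕) - 3*⅙ = ¼ - ½ = -¼ ≈ -0.25000)
t(A) = A²
t(E)² = ((-¼)²)² = (1/16)² = 1/256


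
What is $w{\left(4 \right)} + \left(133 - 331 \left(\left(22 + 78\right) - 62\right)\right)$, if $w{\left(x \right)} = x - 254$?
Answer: $-12695$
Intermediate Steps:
$w{\left(x \right)} = -254 + x$
$w{\left(4 \right)} + \left(133 - 331 \left(\left(22 + 78\right) - 62\right)\right) = \left(-254 + 4\right) + \left(133 - 331 \left(\left(22 + 78\right) - 62\right)\right) = -250 + \left(133 - 331 \left(100 - 62\right)\right) = -250 + \left(133 - 12578\right) = -250 - 12445 = -12695$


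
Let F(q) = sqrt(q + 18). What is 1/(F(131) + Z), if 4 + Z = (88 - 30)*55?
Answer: 3186/10150447 - sqrt(149)/10150447 ≈ 0.00031268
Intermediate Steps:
F(q) = sqrt(18 + q)
Z = 3186 (Z = -4 + (88 - 30)*55 = -4 + 58*55 = -4 + 3190 = 3186)
1/(F(131) + Z) = 1/(sqrt(18 + 131) + 3186) = 1/(sqrt(149) + 3186) = 1/(3186 + sqrt(149))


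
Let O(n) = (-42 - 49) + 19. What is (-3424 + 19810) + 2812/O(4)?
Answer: 294245/18 ≈ 16347.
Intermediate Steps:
O(n) = -72 (O(n) = -91 + 19 = -72)
(-3424 + 19810) + 2812/O(4) = (-3424 + 19810) + 2812/(-72) = 16386 + 2812*(-1/72) = 16386 - 703/18 = 294245/18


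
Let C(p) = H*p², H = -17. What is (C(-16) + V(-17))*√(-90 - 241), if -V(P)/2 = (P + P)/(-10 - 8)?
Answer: -39202*I*√331/9 ≈ -79246.0*I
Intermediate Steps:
V(P) = 2*P/9 (V(P) = -2*(P + P)/(-10 - 8) = -2*2*P/(-18) = -2*2*P*(-1)/18 = -(-2)*P/9 = 2*P/9)
C(p) = -17*p²
(C(-16) + V(-17))*√(-90 - 241) = (-17*(-16)² + (2/9)*(-17))*√(-90 - 241) = (-17*256 - 34/9)*√(-331) = (-4352 - 34/9)*(I*√331) = -39202*I*√331/9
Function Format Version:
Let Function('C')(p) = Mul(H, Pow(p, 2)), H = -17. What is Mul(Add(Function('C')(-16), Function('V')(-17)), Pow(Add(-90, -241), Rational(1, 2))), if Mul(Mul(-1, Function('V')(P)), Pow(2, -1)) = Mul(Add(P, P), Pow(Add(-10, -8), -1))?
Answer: Mul(Rational(-39202, 9), I, Pow(331, Rational(1, 2))) ≈ Mul(-79246., I)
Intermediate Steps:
Function('V')(P) = Mul(Rational(2, 9), P) (Function('V')(P) = Mul(-2, Mul(Add(P, P), Pow(Add(-10, -8), -1))) = Mul(-2, Mul(Mul(2, P), Pow(-18, -1))) = Mul(-2, Mul(Mul(2, P), Rational(-1, 18))) = Mul(-2, Mul(Rational(-1, 9), P)) = Mul(Rational(2, 9), P))
Function('C')(p) = Mul(-17, Pow(p, 2))
Mul(Add(Function('C')(-16), Function('V')(-17)), Pow(Add(-90, -241), Rational(1, 2))) = Mul(Add(Mul(-17, Pow(-16, 2)), Mul(Rational(2, 9), -17)), Pow(Add(-90, -241), Rational(1, 2))) = Mul(Add(Mul(-17, 256), Rational(-34, 9)), Pow(-331, Rational(1, 2))) = Mul(Add(-4352, Rational(-34, 9)), Mul(I, Pow(331, Rational(1, 2)))) = Mul(Rational(-39202, 9), Mul(I, Pow(331, Rational(1, 2)))) = Mul(Rational(-39202, 9), I, Pow(331, Rational(1, 2)))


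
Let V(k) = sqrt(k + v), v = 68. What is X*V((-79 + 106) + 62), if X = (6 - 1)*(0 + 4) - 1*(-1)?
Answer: 21*sqrt(157) ≈ 263.13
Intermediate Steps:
V(k) = sqrt(68 + k) (V(k) = sqrt(k + 68) = sqrt(68 + k))
X = 21 (X = 5*4 + 1 = 20 + 1 = 21)
X*V((-79 + 106) + 62) = 21*sqrt(68 + ((-79 + 106) + 62)) = 21*sqrt(68 + (27 + 62)) = 21*sqrt(68 + 89) = 21*sqrt(157)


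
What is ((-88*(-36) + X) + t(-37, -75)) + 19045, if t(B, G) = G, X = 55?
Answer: 22193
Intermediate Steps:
((-88*(-36) + X) + t(-37, -75)) + 19045 = ((-88*(-36) + 55) - 75) + 19045 = ((3168 + 55) - 75) + 19045 = (3223 - 75) + 19045 = 3148 + 19045 = 22193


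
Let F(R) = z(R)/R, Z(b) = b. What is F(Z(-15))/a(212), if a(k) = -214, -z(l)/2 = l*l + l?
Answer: -14/107 ≈ -0.13084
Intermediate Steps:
z(l) = -2*l - 2*l**2 (z(l) = -2*(l*l + l) = -2*(l**2 + l) = -2*(l + l**2) = -2*l - 2*l**2)
F(R) = -2 - 2*R (F(R) = (-2*R*(1 + R))/R = -2 - 2*R)
F(Z(-15))/a(212) = (-2 - 2*(-15))/(-214) = (-2 + 30)*(-1/214) = 28*(-1/214) = -14/107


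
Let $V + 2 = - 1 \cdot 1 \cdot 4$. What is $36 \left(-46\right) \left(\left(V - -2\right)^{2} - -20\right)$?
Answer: $-59616$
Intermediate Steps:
$V = -6$ ($V = -2 - 1 \cdot 1 \cdot 4 = -2 - 1 \cdot 4 = -2 - 4 = -6$)
$36 \left(-46\right) \left(\left(V - -2\right)^{2} - -20\right) = 36 \left(-46\right) \left(\left(-6 - -2\right)^{2} - -20\right) = - 1656 \left(\left(-6 + 2\right)^{2} + 20\right) = - 1656 \left(\left(-4\right)^{2} + 20\right) = - 1656 \left(16 + 20\right) = \left(-1656\right) 36 = -59616$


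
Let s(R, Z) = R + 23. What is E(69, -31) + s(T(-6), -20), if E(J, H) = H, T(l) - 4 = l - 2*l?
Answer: 2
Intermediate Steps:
T(l) = 4 - l (T(l) = 4 + (l - 2*l) = 4 - l)
s(R, Z) = 23 + R
E(69, -31) + s(T(-6), -20) = -31 + (23 + (4 - 1*(-6))) = -31 + (23 + (4 + 6)) = -31 + (23 + 10) = -31 + 33 = 2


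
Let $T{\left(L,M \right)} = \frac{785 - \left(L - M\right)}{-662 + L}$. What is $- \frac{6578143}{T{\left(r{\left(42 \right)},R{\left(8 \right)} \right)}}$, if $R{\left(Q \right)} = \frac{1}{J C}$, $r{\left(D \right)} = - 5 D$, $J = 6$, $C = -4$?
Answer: $\frac{137667376704}{23879} \approx 5.7652 \cdot 10^{6}$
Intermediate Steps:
$R{\left(Q \right)} = - \frac{1}{24}$ ($R{\left(Q \right)} = \frac{1}{6 \left(-4\right)} = \frac{1}{-24} = - \frac{1}{24}$)
$T{\left(L,M \right)} = \frac{785 + M - L}{-662 + L}$
$- \frac{6578143}{T{\left(r{\left(42 \right)},R{\left(8 \right)} \right)}} = - \frac{6578143}{\frac{1}{-662 - 210} \left(785 - \frac{1}{24} - \left(-5\right) 42\right)} = - \frac{6578143}{\frac{1}{-662 - 210} \left(785 - \frac{1}{24} - -210\right)} = - \frac{6578143}{\frac{1}{-872} \left(785 - \frac{1}{24} + 210\right)} = - \frac{6578143}{\left(- \frac{1}{872}\right) \frac{23879}{24}} = - \frac{6578143}{- \frac{23879}{20928}} = \left(-6578143\right) \left(- \frac{20928}{23879}\right) = \frac{137667376704}{23879}$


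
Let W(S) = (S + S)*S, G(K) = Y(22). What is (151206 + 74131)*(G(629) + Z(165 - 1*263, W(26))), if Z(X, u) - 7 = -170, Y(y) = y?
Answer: -31772517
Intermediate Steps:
G(K) = 22
W(S) = 2*S² (W(S) = (2*S)*S = 2*S²)
Z(X, u) = -163 (Z(X, u) = 7 - 170 = -163)
(151206 + 74131)*(G(629) + Z(165 - 1*263, W(26))) = (151206 + 74131)*(22 - 163) = 225337*(-141) = -31772517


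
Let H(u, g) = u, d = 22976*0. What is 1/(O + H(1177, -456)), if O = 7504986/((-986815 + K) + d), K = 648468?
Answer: 338347/390729433 ≈ 0.00086594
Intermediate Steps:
d = 0
O = -7504986/338347 (O = 7504986/((-986815 + 648468) + 0) = 7504986/(-338347 + 0) = 7504986/(-338347) = 7504986*(-1/338347) = -7504986/338347 ≈ -22.181)
1/(O + H(1177, -456)) = 1/(-7504986/338347 + 1177) = 1/(390729433/338347) = 338347/390729433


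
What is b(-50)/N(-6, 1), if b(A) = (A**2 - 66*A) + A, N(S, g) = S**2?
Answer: 2875/18 ≈ 159.72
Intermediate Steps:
b(A) = A**2 - 65*A
b(-50)/N(-6, 1) = (-50*(-65 - 50))/((-6)**2) = -50*(-115)/36 = 5750*(1/36) = 2875/18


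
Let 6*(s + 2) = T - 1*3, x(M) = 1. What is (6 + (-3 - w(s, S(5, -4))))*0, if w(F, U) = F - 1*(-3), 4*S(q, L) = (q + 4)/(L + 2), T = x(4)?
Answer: 0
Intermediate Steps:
T = 1
S(q, L) = (4 + q)/(4*(2 + L)) (S(q, L) = ((q + 4)/(L + 2))/4 = ((4 + q)/(2 + L))/4 = (4 + q)/(4*(2 + L)))
s = -7/3 (s = -2 + (1 - 1*3)/6 = -2 + (1 - 3)/6 = -2 + (1/6)*(-2) = -2 - 1/3 = -7/3 ≈ -2.3333)
w(F, U) = 3 + F (w(F, U) = F + 3 = 3 + F)
(6 + (-3 - w(s, S(5, -4))))*0 = (6 + (-3 - (3 - 7/3)))*0 = (6 + (-3 - 1*2/3))*0 = (6 + (-3 - 2/3))*0 = (6 - 11/3)*0 = (7/3)*0 = 0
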